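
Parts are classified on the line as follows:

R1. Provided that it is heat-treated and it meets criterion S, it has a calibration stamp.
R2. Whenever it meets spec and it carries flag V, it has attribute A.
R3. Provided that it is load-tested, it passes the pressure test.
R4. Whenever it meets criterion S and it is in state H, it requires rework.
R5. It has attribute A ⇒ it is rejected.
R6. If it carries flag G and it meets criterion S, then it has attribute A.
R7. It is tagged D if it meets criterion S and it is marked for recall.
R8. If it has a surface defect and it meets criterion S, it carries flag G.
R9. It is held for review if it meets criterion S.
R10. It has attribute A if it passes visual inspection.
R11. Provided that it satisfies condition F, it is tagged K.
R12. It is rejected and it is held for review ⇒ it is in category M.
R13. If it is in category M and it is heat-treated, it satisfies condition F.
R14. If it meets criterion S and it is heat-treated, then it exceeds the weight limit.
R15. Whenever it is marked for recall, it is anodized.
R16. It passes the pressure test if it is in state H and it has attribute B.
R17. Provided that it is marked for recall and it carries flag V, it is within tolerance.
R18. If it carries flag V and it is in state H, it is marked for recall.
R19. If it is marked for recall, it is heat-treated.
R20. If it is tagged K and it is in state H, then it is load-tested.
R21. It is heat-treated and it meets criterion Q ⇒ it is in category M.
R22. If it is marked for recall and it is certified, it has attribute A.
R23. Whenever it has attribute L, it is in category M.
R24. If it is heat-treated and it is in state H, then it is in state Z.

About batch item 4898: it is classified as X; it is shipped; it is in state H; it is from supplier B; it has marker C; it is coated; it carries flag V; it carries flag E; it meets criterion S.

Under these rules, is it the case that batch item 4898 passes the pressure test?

Forward chaining from the given facts derives: requires rework, is held for review, is marked for recall, is heat-treated, is in state Z, has a calibration stamp, is tagged D, exceeds the weight limit, is anodized, is within tolerance.
Rules concluding "it passes the pressure test": R3 needs "it is load-tested"; R16 needs "it has attribute B" — none of these are established.

No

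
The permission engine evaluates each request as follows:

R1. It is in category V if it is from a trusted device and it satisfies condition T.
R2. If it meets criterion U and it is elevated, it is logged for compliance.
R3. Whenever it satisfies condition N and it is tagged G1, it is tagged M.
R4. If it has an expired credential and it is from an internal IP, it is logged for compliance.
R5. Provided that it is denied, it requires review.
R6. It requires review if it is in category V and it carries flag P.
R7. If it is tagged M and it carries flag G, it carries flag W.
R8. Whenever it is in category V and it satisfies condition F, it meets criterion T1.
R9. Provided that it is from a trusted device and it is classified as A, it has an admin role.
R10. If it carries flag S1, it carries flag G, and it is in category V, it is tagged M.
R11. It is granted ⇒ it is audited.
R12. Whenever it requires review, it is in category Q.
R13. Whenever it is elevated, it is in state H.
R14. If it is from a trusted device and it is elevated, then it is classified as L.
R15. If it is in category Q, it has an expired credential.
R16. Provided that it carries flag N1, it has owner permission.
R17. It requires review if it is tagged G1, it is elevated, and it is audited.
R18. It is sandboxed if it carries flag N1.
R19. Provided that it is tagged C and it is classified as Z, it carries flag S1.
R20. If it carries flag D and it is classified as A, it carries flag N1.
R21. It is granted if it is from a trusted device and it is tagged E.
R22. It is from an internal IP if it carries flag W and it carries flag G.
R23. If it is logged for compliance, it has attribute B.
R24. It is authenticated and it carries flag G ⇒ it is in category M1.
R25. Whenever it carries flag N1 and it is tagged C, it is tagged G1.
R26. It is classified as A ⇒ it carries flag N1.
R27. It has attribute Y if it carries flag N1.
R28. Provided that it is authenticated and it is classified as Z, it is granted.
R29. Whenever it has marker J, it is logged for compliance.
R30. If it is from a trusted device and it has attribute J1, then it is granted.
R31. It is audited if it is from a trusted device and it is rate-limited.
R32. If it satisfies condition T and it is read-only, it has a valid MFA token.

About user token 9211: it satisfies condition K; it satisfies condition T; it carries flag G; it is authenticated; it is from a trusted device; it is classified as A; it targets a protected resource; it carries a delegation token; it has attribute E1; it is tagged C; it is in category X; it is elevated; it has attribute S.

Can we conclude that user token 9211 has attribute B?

No

Forward chaining from the given facts derives: is in category V, has an admin role, is in state H, is classified as L, is in category M1, carries flag N1, has attribute Y, has owner permission, is sandboxed, is tagged G1.
The only rule concluding "it has attribute B" is R23, which needs "it is logged for compliance"; that is never established.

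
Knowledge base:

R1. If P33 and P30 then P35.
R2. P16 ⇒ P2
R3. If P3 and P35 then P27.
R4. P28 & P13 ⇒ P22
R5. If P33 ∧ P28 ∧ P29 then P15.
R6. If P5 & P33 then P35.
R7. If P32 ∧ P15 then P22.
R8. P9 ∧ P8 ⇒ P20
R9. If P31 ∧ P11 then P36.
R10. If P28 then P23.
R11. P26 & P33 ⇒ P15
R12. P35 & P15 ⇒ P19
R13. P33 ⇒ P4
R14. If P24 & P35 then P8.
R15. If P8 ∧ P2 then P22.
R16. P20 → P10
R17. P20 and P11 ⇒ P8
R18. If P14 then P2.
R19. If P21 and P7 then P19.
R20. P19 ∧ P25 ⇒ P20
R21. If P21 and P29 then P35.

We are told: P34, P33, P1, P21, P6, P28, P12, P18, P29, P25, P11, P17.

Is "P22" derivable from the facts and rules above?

Forward chaining from the given facts derives: P15, P23, P4, P35, P19, P20, P10, P8.
Rules concluding P22: R4 needs P13; R7 needs P32; R15 needs P2 — none of these are established.

No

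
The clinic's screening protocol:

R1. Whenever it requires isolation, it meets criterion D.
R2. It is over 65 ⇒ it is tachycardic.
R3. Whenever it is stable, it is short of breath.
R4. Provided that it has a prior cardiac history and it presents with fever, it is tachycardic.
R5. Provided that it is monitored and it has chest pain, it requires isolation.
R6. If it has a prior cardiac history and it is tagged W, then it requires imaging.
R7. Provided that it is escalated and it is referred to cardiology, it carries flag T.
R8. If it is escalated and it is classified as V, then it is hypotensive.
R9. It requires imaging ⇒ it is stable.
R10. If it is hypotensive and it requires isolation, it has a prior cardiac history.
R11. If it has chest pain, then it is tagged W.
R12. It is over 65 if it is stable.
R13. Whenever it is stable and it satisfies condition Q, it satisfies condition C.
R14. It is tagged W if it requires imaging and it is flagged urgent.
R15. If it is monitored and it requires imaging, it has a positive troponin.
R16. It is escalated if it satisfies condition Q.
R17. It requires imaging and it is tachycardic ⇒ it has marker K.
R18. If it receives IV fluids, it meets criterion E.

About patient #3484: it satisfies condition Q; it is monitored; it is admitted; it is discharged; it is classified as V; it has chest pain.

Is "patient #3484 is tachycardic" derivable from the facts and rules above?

By R5 (it is monitored, it has chest pain): it requires isolation.
By R11 (it has chest pain): it is tagged W.
By R16 (it satisfies condition Q): it is escalated.
By R8 (it is escalated, it is classified as V): it is hypotensive.
By R10 (it is hypotensive, it requires isolation): it has a prior cardiac history.
By R6 (it has a prior cardiac history, it is tagged W): it requires imaging.
By R9 (it requires imaging): it is stable.
By R12 (it is stable): it is over 65.
By R2 (it is over 65): it is tachycardic.

Yes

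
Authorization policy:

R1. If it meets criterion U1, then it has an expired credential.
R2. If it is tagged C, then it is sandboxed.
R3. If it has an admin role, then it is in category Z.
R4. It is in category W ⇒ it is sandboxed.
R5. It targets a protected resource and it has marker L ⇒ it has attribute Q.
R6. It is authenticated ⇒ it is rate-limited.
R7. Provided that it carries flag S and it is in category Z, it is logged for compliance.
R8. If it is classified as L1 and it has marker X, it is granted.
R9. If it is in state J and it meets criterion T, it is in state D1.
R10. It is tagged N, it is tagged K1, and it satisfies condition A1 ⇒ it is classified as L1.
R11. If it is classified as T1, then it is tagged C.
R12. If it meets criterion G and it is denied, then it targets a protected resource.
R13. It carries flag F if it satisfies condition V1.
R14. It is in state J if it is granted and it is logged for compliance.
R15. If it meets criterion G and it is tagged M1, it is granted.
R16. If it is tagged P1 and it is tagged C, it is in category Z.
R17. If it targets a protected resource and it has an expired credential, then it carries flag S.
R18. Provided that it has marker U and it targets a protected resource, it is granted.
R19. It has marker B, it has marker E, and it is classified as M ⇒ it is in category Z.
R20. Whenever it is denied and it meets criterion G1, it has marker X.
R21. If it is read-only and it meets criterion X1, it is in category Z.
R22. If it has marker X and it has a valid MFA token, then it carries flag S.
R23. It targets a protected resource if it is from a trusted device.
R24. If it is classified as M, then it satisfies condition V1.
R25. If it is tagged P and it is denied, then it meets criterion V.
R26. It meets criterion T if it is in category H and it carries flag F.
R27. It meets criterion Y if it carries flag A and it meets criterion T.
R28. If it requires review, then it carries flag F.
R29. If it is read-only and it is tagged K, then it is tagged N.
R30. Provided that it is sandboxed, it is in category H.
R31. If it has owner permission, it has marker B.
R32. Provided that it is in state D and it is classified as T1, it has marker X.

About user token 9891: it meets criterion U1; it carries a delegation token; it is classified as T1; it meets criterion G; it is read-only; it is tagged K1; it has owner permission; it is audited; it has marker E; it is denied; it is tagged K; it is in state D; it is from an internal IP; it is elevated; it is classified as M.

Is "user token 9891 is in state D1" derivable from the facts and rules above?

Forward chaining from the given facts derives: has an expired credential, is tagged C, targets a protected resource, carries flag S, satisfies condition V1, is tagged N, has marker B, has marker X, is sandboxed, carries flag F, is in category Z, is in category H, is logged for compliance, meets criterion T.
The only rule concluding "it is in state D1" is R9, which needs "it is in state J"; that is never established.

No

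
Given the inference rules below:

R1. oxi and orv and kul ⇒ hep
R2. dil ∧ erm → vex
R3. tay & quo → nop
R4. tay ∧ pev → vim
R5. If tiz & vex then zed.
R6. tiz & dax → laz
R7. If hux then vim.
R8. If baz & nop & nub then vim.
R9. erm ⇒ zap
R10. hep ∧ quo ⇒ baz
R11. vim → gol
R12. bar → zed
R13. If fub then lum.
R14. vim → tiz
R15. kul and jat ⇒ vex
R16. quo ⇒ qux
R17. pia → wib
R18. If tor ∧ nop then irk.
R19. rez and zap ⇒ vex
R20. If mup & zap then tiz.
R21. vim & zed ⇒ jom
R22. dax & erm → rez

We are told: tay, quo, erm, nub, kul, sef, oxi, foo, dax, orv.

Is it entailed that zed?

hep  (by R1: oxi, orv, kul)
nop  (by R3: tay, quo)
zap  (by R9: erm)
baz  (by R10: hep, quo)
rez  (by R22: dax, erm)
vim  (by R8: baz, nop, nub)
tiz  (by R14: vim)
vex  (by R19: rez, zap)
zed  (by R5: tiz, vex)

Yes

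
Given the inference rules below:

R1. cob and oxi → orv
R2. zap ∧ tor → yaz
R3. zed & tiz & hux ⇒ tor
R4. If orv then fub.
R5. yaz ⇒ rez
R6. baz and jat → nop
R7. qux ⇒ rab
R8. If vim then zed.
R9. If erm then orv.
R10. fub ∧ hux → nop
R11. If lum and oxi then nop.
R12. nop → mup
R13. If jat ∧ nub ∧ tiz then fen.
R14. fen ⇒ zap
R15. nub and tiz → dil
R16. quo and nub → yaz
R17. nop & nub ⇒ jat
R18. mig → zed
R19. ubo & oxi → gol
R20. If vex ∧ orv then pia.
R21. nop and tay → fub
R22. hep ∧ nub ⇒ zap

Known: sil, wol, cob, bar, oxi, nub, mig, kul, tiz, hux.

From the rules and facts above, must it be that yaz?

Yes

orv  (by R1: cob, oxi)
fub  (by R4: orv)
nop  (by R10: fub, hux)
jat  (by R17: nop, nub)
zed  (by R18: mig)
tor  (by R3: zed, tiz, hux)
fen  (by R13: jat, nub, tiz)
zap  (by R14: fen)
yaz  (by R2: zap, tor)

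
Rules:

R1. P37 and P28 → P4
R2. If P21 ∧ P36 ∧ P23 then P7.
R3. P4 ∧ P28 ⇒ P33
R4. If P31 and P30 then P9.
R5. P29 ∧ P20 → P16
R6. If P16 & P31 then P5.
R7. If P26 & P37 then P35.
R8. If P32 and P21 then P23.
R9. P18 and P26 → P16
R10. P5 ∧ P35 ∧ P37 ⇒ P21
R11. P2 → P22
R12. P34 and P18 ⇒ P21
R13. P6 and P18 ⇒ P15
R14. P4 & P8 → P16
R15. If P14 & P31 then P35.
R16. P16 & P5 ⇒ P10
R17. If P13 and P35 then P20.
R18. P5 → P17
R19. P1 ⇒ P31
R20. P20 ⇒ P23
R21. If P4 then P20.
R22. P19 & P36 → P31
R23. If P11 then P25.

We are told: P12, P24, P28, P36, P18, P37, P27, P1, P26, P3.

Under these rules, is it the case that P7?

P4  (by R1: P37, P28)
P35  (by R7: P26, P37)
P16  (by R9: P18, P26)
P31  (by R19: P1)
P20  (by R21: P4)
P5  (by R6: P16, P31)
P21  (by R10: P5, P35, P37)
P23  (by R20: P20)
P7  (by R2: P21, P36, P23)

Yes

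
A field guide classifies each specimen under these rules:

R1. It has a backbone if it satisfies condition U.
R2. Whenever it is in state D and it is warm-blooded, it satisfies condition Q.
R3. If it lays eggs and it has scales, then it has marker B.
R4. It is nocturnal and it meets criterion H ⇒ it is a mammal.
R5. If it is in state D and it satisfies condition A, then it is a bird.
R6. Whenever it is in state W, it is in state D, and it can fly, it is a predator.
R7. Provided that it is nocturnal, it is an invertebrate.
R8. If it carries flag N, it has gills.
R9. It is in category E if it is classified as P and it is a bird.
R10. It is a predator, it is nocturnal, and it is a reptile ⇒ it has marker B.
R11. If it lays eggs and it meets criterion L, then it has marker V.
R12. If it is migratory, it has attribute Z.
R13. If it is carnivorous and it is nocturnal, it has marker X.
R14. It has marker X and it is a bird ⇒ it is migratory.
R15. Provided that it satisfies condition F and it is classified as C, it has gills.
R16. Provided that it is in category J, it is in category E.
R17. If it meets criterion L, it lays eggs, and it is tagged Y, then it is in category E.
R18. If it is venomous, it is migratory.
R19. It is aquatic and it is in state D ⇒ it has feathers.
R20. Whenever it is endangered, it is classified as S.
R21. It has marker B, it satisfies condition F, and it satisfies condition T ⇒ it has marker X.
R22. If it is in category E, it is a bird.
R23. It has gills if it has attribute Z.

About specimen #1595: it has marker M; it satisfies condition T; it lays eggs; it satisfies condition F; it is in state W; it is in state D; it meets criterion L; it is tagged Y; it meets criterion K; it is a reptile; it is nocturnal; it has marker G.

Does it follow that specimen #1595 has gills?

No

Forward chaining from the given facts derives: is an invertebrate, has marker V, is in category E, is a bird.
Rules concluding "it has gills": R8 needs "it carries flag N"; R15 needs "it is classified as C"; R23 needs "it has attribute Z" — none of these are established.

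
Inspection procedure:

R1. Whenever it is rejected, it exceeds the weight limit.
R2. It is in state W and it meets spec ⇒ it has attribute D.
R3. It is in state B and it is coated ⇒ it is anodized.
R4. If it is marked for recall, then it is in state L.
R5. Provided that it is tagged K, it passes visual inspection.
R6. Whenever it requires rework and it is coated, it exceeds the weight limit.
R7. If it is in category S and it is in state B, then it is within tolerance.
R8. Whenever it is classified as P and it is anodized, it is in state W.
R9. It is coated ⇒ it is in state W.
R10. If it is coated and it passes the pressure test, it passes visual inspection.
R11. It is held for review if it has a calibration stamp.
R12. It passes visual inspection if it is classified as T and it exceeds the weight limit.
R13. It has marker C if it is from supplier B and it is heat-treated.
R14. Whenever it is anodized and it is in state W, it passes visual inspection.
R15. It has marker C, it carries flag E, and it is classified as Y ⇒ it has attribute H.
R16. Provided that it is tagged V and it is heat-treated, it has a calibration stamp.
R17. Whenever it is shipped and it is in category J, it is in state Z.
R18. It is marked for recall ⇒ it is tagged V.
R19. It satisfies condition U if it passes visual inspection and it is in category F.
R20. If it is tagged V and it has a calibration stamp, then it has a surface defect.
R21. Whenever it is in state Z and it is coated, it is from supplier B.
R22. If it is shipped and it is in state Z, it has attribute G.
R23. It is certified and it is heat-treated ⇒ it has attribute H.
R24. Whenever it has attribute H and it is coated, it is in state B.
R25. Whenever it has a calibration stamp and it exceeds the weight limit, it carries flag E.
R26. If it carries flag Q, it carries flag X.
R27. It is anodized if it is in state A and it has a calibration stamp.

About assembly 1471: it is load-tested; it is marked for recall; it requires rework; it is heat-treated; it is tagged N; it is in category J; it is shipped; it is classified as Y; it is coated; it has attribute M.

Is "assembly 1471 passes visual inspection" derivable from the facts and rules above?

Yes

By R6 (it requires rework, it is coated): it exceeds the weight limit.
By R9 (it is coated): it is in state W.
By R17 (it is shipped, it is in category J): it is in state Z.
By R18 (it is marked for recall): it is tagged V.
By R21 (it is in state Z, it is coated): it is from supplier B.
By R13 (it is from supplier B, it is heat-treated): it has marker C.
By R16 (it is tagged V, it is heat-treated): it has a calibration stamp.
By R25 (it has a calibration stamp, it exceeds the weight limit): it carries flag E.
By R15 (it has marker C, it carries flag E, it is classified as Y): it has attribute H.
By R24 (it has attribute H, it is coated): it is in state B.
By R3 (it is in state B, it is coated): it is anodized.
By R14 (it is anodized, it is in state W): it passes visual inspection.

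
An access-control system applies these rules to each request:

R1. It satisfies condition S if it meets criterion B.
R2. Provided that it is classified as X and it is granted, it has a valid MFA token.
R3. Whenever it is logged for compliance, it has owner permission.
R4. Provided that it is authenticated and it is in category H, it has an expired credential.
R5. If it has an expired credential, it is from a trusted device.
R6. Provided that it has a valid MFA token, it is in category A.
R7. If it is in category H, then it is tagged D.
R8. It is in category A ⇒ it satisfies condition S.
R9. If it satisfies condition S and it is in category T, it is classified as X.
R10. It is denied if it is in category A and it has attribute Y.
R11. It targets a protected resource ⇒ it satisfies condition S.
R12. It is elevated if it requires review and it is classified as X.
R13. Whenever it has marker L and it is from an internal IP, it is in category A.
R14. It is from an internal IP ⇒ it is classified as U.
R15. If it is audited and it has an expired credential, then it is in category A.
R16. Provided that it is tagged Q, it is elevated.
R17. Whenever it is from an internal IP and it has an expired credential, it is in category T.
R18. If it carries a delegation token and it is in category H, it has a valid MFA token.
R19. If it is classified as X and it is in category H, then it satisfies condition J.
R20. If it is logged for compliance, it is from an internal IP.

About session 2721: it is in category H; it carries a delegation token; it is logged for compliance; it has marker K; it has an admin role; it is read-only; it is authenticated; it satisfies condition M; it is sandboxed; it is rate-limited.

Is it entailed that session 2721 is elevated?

No

Forward chaining from the given facts derives: has owner permission, has an expired credential, is from a trusted device, is tagged D, has a valid MFA token, is from an internal IP, is in category A, satisfies condition S, is classified as U, is in category T, is classified as X, satisfies condition J.
Rules concluding "it is elevated": R12 needs "it requires review"; R16 needs "it is tagged Q" — none of these are established.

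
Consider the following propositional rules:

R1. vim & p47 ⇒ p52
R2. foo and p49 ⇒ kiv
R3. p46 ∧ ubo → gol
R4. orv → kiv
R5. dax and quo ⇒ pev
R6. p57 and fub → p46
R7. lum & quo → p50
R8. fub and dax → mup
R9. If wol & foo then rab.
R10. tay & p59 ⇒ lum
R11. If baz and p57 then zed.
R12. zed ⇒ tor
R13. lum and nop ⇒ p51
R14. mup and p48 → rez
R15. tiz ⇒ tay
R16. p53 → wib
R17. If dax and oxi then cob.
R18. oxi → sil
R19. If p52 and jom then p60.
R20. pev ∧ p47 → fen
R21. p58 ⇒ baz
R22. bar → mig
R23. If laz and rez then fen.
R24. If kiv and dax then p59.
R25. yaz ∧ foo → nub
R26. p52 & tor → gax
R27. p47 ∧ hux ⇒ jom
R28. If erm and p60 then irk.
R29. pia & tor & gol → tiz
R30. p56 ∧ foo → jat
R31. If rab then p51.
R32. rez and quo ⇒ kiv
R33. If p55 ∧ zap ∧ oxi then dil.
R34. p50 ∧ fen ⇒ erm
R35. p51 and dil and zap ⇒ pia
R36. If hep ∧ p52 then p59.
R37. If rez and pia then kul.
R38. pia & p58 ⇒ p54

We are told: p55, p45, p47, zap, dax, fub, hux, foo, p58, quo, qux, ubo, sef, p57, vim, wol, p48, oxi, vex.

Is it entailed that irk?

p52  (by R1: vim, p47)
pev  (by R5: dax, quo)
p46  (by R6: p57, fub)
mup  (by R8: fub, dax)
rab  (by R9: wol, foo)
rez  (by R14: mup, p48)
fen  (by R20: pev, p47)
baz  (by R21: p58)
jom  (by R27: p47, hux)
p51  (by R31: rab)
kiv  (by R32: rez, quo)
dil  (by R33: p55, zap, oxi)
pia  (by R35: p51, dil, zap)
gol  (by R3: p46, ubo)
zed  (by R11: baz, p57)
tor  (by R12: zed)
p60  (by R19: p52, jom)
p59  (by R24: kiv, dax)
tiz  (by R29: pia, tor, gol)
tay  (by R15: tiz)
lum  (by R10: tay, p59)
p50  (by R7: lum, quo)
erm  (by R34: p50, fen)
irk  (by R28: erm, p60)

Yes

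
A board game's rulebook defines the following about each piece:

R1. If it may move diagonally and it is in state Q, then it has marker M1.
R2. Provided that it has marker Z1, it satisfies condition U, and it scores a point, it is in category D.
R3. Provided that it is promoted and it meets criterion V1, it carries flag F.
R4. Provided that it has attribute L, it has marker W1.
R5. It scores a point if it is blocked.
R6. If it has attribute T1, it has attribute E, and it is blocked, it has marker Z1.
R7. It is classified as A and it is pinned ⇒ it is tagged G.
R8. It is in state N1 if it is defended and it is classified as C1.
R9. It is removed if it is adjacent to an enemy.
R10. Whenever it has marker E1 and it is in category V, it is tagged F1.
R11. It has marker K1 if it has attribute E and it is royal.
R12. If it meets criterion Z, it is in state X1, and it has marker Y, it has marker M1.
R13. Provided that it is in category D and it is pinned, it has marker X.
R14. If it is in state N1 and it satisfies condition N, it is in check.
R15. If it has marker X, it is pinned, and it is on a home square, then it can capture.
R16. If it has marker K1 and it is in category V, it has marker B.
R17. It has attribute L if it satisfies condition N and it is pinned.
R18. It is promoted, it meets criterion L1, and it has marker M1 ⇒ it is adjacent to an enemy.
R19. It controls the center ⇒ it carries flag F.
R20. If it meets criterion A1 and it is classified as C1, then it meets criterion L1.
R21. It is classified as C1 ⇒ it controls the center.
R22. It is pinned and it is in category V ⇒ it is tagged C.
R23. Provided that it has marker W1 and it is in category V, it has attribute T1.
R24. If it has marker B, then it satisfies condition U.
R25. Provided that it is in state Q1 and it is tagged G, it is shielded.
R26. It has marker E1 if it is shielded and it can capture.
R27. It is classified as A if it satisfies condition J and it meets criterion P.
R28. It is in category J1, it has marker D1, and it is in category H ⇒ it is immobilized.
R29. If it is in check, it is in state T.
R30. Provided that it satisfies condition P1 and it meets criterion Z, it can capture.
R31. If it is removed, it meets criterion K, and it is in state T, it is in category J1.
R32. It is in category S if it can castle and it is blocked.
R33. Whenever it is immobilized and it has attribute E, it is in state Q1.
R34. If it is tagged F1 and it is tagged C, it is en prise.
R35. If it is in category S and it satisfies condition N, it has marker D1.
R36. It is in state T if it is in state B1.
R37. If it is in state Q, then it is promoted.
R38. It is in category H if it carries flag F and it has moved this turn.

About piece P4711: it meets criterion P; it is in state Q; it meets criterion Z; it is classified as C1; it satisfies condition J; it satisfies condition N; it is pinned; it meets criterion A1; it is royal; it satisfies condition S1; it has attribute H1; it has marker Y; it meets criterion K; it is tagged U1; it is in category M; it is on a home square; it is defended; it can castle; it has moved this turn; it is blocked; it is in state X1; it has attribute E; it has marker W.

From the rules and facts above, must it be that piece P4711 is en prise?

No

Forward chaining from the given facts derives: scores a point, is in state N1, has marker K1, has marker M1, is in check, has attribute L, meets criterion L1, controls the center, is classified as A, is in state T, is in category S, has marker D1, is promoted, has marker W1, is tagged G, is adjacent to an enemy, carries flag F, is in category H, is removed, is in category J1, is immobilized, is in state Q1, is shielded.
The only rule concluding "it is en prise" is R34, which needs "it is tagged F1"; that is never established.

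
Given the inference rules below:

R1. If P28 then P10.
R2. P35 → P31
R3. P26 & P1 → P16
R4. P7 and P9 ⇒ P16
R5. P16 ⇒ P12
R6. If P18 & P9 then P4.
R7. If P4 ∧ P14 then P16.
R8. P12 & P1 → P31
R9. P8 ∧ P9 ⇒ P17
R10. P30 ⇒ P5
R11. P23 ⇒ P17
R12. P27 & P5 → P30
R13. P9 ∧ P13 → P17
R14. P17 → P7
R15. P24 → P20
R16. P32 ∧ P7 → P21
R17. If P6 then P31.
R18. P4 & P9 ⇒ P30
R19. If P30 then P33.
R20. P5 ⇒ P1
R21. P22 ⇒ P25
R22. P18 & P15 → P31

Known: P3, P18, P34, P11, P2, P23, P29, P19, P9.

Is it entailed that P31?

Yes

P4  (by R6: P18, P9)
P17  (by R11: P23)
P7  (by R14: P17)
P30  (by R18: P4, P9)
P16  (by R4: P7, P9)
P12  (by R5: P16)
P5  (by R10: P30)
P1  (by R20: P5)
P31  (by R8: P12, P1)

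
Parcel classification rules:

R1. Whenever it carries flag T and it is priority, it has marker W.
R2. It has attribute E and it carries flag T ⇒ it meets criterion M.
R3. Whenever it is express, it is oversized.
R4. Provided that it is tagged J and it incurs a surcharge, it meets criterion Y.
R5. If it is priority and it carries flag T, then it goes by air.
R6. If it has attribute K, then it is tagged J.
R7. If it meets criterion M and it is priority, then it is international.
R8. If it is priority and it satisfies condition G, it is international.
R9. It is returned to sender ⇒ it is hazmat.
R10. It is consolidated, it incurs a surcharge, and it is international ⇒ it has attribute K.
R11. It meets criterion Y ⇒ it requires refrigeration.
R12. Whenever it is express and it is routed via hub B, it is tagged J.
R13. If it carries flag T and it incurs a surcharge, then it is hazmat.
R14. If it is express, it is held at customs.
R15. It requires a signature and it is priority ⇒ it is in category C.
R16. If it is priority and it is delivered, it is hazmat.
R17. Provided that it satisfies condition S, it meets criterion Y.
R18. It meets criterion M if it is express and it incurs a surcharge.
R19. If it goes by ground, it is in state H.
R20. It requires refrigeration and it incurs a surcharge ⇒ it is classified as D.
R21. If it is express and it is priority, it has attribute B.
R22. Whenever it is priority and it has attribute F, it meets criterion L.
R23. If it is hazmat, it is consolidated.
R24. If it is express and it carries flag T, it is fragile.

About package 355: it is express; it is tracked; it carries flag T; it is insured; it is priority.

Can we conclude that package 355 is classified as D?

Forward chaining from the given facts derives: has marker W, is oversized, goes by air, is held at customs, has attribute B, is fragile.
The only rule concluding "it is classified as D" is R20, which needs "it requires refrigeration"; that is never established.

No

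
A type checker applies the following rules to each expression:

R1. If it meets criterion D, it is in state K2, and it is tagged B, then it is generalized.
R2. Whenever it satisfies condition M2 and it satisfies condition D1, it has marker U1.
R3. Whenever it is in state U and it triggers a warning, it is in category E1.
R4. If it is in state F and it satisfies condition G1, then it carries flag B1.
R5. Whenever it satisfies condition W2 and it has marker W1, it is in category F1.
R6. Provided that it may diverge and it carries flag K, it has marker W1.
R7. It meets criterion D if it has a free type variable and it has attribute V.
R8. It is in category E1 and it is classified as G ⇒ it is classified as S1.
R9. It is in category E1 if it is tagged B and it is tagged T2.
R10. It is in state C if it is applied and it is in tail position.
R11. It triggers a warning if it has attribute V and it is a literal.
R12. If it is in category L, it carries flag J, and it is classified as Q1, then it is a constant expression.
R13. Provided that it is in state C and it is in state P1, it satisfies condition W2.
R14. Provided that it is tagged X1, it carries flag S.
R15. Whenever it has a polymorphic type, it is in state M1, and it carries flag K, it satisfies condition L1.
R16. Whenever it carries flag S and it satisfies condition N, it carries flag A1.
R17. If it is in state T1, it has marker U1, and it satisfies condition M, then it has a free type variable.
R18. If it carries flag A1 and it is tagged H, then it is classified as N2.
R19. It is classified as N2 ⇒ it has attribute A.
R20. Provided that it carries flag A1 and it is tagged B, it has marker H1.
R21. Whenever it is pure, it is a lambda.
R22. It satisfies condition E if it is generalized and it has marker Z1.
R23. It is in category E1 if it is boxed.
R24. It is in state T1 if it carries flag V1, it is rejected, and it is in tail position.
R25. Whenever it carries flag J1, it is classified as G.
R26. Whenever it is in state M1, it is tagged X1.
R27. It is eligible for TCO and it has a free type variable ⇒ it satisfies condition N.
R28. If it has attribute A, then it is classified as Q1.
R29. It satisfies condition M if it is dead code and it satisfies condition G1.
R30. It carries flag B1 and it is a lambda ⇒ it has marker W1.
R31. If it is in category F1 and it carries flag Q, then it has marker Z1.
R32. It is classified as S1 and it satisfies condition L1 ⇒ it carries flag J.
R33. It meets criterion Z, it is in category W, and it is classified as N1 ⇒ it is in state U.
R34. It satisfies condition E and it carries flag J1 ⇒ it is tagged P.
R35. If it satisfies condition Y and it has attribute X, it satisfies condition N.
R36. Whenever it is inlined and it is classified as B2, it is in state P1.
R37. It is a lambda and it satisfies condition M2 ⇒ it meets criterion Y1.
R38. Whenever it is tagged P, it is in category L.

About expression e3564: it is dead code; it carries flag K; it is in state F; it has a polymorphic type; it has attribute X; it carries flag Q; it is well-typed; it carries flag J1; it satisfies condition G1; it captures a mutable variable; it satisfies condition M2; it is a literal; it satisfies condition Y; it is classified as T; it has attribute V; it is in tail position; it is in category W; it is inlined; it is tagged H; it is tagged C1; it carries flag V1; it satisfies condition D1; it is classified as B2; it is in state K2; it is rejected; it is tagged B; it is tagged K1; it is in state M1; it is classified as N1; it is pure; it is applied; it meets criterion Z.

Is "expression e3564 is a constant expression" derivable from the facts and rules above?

By R2 (it satisfies condition M2, it satisfies condition D1): it has marker U1.
By R4 (it is in state F, it satisfies condition G1): it carries flag B1.
By R10 (it is applied, it is in tail position): it is in state C.
By R11 (it has attribute V, it is a literal): it triggers a warning.
By R15 (it has a polymorphic type, it is in state M1, it carries flag K): it satisfies condition L1.
By R21 (it is pure): it is a lambda.
By R24 (it carries flag V1, it is rejected, it is in tail position): it is in state T1.
By R25 (it carries flag J1): it is classified as G.
By R26 (it is in state M1): it is tagged X1.
By R29 (it is dead code, it satisfies condition G1): it satisfies condition M.
By R30 (it carries flag B1, it is a lambda): it has marker W1.
By R33 (it meets criterion Z, it is in category W, it is classified as N1): it is in state U.
By R35 (it satisfies condition Y, it has attribute X): it satisfies condition N.
By R36 (it is inlined, it is classified as B2): it is in state P1.
By R3 (it is in state U, it triggers a warning): it is in category E1.
By R8 (it is in category E1, it is classified as G): it is classified as S1.
By R13 (it is in state C, it is in state P1): it satisfies condition W2.
By R14 (it is tagged X1): it carries flag S.
By R16 (it carries flag S, it satisfies condition N): it carries flag A1.
By R17 (it is in state T1, it has marker U1, it satisfies condition M): it has a free type variable.
By R18 (it carries flag A1, it is tagged H): it is classified as N2.
By R19 (it is classified as N2): it has attribute A.
By R28 (it has attribute A): it is classified as Q1.
By R32 (it is classified as S1, it satisfies condition L1): it carries flag J.
By R5 (it satisfies condition W2, it has marker W1): it is in category F1.
By R7 (it has a free type variable, it has attribute V): it meets criterion D.
By R31 (it is in category F1, it carries flag Q): it has marker Z1.
By R1 (it meets criterion D, it is in state K2, it is tagged B): it is generalized.
By R22 (it is generalized, it has marker Z1): it satisfies condition E.
By R34 (it satisfies condition E, it carries flag J1): it is tagged P.
By R38 (it is tagged P): it is in category L.
By R12 (it is in category L, it carries flag J, it is classified as Q1): it is a constant expression.

Yes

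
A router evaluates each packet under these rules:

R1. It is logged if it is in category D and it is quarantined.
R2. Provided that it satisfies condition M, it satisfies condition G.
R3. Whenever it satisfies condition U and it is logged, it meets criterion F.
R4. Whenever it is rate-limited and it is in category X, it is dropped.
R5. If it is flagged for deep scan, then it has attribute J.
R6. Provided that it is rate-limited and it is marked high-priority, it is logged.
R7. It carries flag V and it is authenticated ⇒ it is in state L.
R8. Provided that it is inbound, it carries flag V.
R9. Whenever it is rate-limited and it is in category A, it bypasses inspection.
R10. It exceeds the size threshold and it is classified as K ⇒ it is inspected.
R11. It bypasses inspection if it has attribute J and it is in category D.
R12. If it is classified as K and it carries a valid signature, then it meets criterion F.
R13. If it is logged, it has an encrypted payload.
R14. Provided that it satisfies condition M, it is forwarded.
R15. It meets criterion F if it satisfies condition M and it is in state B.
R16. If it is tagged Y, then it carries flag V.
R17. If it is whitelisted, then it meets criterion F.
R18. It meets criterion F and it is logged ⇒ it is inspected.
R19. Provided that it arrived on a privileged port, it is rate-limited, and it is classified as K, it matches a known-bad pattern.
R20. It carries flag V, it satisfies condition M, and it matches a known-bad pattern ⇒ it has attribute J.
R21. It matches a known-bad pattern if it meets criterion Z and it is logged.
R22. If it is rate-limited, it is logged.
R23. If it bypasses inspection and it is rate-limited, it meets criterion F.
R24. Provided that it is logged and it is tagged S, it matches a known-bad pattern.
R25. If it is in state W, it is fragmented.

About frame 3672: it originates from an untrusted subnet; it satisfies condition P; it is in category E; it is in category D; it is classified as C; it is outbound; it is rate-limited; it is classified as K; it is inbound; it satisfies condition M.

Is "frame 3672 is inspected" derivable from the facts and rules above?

No

Forward chaining from the given facts derives: satisfies condition G, carries flag V, is forwarded, is logged, has an encrypted payload.
Rules concluding "it is inspected": R10 needs "it exceeds the size threshold"; R18 needs "it meets criterion F" — none of these are established.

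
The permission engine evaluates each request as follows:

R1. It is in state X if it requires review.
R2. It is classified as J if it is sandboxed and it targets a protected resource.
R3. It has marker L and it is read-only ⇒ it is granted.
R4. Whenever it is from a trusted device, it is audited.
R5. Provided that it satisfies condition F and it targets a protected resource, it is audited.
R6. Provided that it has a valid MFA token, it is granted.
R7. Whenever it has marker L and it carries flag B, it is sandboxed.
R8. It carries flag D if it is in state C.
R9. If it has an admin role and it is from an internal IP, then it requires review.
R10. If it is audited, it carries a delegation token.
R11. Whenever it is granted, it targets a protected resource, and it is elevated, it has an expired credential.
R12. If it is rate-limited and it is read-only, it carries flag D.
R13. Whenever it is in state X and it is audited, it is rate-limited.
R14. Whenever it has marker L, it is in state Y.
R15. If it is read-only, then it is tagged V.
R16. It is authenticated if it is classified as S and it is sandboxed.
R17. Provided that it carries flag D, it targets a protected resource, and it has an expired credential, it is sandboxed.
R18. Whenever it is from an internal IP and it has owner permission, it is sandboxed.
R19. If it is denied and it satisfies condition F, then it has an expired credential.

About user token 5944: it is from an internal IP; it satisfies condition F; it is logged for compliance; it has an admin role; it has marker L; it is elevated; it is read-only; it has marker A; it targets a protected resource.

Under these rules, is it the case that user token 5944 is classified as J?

By R3 (it has marker L, it is read-only): it is granted.
By R5 (it satisfies condition F, it targets a protected resource): it is audited.
By R9 (it has an admin role, it is from an internal IP): it requires review.
By R11 (it is granted, it targets a protected resource, it is elevated): it has an expired credential.
By R1 (it requires review): it is in state X.
By R13 (it is in state X, it is audited): it is rate-limited.
By R12 (it is rate-limited, it is read-only): it carries flag D.
By R17 (it carries flag D, it targets a protected resource, it has an expired credential): it is sandboxed.
By R2 (it is sandboxed, it targets a protected resource): it is classified as J.

Yes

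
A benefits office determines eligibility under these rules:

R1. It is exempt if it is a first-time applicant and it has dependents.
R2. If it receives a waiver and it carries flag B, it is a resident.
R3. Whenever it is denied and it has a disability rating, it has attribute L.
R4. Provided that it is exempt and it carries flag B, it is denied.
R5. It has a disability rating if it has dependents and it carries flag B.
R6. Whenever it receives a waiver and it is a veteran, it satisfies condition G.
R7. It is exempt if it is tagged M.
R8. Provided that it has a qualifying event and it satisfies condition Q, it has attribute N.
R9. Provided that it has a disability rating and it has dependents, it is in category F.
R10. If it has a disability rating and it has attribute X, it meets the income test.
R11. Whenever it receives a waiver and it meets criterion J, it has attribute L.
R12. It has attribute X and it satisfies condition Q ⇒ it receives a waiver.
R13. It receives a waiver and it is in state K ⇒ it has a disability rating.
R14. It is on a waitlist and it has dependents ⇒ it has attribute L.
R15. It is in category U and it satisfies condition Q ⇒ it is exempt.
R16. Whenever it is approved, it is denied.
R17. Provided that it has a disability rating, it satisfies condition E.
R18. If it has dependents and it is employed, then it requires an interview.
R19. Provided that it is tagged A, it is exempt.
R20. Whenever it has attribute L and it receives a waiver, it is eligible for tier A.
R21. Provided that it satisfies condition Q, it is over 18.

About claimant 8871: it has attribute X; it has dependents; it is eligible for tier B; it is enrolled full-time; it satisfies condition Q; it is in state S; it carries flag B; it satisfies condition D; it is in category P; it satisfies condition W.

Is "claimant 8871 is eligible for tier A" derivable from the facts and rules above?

No

Forward chaining from the given facts derives: has a disability rating, is in category F, meets the income test, receives a waiver, satisfies condition E, is over 18, is a resident.
The only rule concluding "it is eligible for tier A" is R20, which needs "it has attribute L"; that is never established.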